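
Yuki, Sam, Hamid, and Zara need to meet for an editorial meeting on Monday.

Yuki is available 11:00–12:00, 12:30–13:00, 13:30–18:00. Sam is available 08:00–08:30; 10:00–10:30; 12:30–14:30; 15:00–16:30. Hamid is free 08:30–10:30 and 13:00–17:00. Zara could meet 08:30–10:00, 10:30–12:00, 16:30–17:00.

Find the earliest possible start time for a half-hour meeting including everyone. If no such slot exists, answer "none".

none

Yuki ∩ Sam: 12:30-13:00, 13:30-14:30, 15:00-16:30.
Yuki ∩ Sam ∩ Hamid: 13:30-14:30, 15:00-16:30.
Yuki ∩ Sam ∩ Hamid ∩ Zara: ∅.
There is no time when everyone is free.
No common window is at least 30 minutes long.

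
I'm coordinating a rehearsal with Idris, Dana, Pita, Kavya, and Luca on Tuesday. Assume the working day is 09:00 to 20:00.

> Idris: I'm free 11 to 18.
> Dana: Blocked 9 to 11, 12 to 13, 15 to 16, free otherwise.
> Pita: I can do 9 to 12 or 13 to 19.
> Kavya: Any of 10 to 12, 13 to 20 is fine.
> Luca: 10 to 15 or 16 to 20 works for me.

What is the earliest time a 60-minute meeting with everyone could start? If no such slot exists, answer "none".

Idris free: 11:00-18:00.
Dana free: 11:00-12:00, 13:00-15:00, 16:00-20:00 (invert busy blocks within the working day).
Pita free: 09:00-12:00, 13:00-19:00.
Kavya free: 10:00-12:00, 13:00-20:00.
Luca free: 10:00-15:00, 16:00-20:00.
Idris ∩ Dana: 11:00-12:00, 13:00-15:00, 16:00-18:00.
Idris ∩ Dana ∩ Pita: 11:00-12:00, 13:00-15:00, 16:00-18:00.
Idris ∩ Dana ∩ Pita ∩ Kavya: 11:00-12:00, 13:00-15:00, 16:00-18:00.
Idris ∩ Dana ∩ Pita ∩ Kavya ∩ Luca: 11:00-12:00, 13:00-15:00, 16:00-18:00.
The first common window of at least 60 minutes is 11:00-12:00, so the earliest start is 11:00.

11:00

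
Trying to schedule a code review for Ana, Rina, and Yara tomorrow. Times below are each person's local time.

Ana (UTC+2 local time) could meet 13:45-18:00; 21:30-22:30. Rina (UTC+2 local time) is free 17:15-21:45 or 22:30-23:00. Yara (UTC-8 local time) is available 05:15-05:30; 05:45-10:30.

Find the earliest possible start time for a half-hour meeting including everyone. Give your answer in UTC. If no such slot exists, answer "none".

15:15

Ana in UTC: 11:45-16:00, 19:30-20:30 (subtract 2h to convert from UTC+2).
Rina in UTC: 15:15-19:45, 20:30-21:00 (subtract 2h to convert from UTC+2).
Yara in UTC: 13:15-13:30, 13:45-18:30 (add 8h to convert from UTC-8).
Ana ∩ Rina: 15:15-16:00, 19:30-19:45.
Ana ∩ Rina ∩ Yara: 15:15-16:00.
The first common window of at least 30 minutes is 15:15-16:00, so the earliest start is 15:15.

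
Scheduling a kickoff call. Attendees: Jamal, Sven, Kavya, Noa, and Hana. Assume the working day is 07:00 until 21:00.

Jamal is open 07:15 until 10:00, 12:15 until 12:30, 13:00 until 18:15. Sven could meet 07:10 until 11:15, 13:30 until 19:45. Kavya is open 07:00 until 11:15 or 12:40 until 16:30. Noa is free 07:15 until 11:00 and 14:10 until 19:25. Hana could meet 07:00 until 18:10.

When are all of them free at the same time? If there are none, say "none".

Jamal ∩ Sven: 07:15-10:00, 13:30-18:15.
Jamal ∩ Sven ∩ Kavya: 07:15-10:00, 13:30-16:30.
Jamal ∩ Sven ∩ Kavya ∩ Noa: 07:15-10:00, 14:10-16:30.
Jamal ∩ Sven ∩ Kavya ∩ Noa ∩ Hana: 07:15-10:00, 14:10-16:30.

07:15-10:00, 14:10-16:30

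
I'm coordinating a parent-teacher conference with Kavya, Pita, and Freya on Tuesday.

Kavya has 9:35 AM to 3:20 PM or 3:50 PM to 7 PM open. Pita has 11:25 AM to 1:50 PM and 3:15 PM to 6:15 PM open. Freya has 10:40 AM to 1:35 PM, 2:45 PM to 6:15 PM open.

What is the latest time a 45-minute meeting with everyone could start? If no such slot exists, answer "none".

17:30

Kavya ∩ Pita: 11:25-13:50, 15:15-15:20, 15:50-18:15.
Kavya ∩ Pita ∩ Freya: 11:25-13:35, 15:15-15:20, 15:50-18:15.
The last common window of at least 45 minutes is 15:50-18:15; a 45-minute meeting can start as late as 17:30 and still end by 18:15.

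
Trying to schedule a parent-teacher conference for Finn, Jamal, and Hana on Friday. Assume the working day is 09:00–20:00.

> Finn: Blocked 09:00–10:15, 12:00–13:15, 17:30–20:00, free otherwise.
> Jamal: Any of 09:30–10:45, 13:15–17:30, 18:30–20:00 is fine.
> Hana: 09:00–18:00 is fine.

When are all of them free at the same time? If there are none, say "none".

10:15-10:45, 13:15-17:30

Finn free: 10:15-12:00, 13:15-17:30 (invert busy blocks within the working day).
Jamal free: 09:30-10:45, 13:15-17:30, 18:30-20:00.
Hana free: 09:00-18:00.
Finn ∩ Jamal: 10:15-10:45, 13:15-17:30.
Finn ∩ Jamal ∩ Hana: 10:15-10:45, 13:15-17:30.
Those are the intersection windows.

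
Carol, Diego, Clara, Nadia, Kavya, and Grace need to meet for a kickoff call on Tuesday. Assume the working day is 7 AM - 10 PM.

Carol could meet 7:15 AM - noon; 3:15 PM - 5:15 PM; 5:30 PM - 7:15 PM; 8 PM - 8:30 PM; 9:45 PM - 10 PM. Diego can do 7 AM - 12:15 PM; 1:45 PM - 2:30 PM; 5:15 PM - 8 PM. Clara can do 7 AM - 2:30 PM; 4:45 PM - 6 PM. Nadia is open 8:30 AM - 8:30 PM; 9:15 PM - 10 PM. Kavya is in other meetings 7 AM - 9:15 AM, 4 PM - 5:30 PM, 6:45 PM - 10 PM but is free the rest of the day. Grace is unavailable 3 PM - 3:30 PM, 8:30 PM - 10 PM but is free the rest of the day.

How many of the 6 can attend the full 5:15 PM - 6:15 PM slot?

Carol free: 07:15-12:00, 15:15-17:15, 17:30-19:15, 20:00-20:30, 21:45-22:00.
Diego free: 07:00-12:15, 13:45-14:30, 17:15-20:00.
Clara free: 07:00-14:30, 16:45-18:00.
Nadia free: 08:30-20:30, 21:15-22:00.
Kavya free: 09:15-16:00, 17:30-18:45 (invert busy blocks within the working day).
Grace free: 07:00-15:00, 15:30-20:30 (invert busy blocks within the working day).
Diego, Nadia, and Grace can make the full 17:15-18:15 slot — that's 3.

3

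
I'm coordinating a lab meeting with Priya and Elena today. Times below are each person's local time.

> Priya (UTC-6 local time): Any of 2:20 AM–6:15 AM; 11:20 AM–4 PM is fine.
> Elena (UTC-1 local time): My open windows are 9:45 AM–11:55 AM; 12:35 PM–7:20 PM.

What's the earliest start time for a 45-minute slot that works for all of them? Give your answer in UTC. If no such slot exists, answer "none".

10:45

Priya in UTC: 08:20-12:15, 17:20-22:00 (add 6h to convert from UTC-6).
Elena in UTC: 10:45-12:55, 13:35-20:20 (add 1h to convert from UTC-1).
Priya ∩ Elena: 10:45-12:15, 17:20-20:20.
The first common window of at least 45 minutes is 10:45-12:15, so the earliest start is 10:45.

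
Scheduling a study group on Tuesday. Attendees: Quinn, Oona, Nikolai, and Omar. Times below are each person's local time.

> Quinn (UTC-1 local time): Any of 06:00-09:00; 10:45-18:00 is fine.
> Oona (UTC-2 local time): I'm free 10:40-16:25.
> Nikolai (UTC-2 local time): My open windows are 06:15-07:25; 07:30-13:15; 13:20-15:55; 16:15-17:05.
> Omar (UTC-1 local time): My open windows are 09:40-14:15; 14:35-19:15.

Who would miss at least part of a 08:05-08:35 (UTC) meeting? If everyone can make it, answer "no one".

Quinn in UTC: 07:00-10:00, 11:45-19:00 (add 1h to convert from UTC-1).
Oona in UTC: 12:40-18:25 (add 2h to convert from UTC-2).
Nikolai in UTC: 08:15-09:25, 09:30-15:15, 15:20-17:55, 18:15-19:05 (add 2h to convert from UTC-2).
Omar in UTC: 10:40-15:15, 15:35-20:15 (add 1h to convert from UTC-1).
Quinn: free for 08:05-08:35. Oona: not fully free for 08:05-08:35. Nikolai: not fully free for 08:05-08:35. Omar: not fully free for 08:05-08:35.

Nikolai, Omar, Oona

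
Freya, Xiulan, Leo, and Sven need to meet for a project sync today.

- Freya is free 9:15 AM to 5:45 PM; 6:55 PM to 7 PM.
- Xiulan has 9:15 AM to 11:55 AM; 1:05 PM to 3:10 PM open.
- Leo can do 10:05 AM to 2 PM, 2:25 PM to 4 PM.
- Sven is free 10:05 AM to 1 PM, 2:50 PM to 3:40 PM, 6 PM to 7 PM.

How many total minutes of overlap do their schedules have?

130

Freya ∩ Xiulan: 09:15-11:55, 13:05-15:10.
Freya ∩ Xiulan ∩ Leo: 10:05-11:55, 13:05-14:00, 14:25-15:10.
Freya ∩ Xiulan ∩ Leo ∩ Sven: 10:05-11:55, 14:50-15:10.
Those are the intersection windows.
Summing the common windows: 110 + 20 = 130 minutes.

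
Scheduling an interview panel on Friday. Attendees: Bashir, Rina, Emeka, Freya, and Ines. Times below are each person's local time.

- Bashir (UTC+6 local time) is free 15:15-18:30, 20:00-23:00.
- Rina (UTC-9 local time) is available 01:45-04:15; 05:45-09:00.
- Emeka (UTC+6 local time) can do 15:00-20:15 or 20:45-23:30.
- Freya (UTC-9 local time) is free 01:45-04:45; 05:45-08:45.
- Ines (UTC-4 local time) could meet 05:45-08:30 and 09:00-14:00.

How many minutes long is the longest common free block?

135

Bashir in UTC: 09:15-12:30, 14:00-17:00 (subtract 6h to convert from UTC+6).
Rina in UTC: 10:45-13:15, 14:45-18:00 (add 9h to convert from UTC-9).
Emeka in UTC: 09:00-14:15, 14:45-17:30 (subtract 6h to convert from UTC+6).
Freya in UTC: 10:45-13:45, 14:45-17:45 (add 9h to convert from UTC-9).
Ines in UTC: 09:45-12:30, 13:00-18:00 (add 4h to convert from UTC-4).
Bashir ∩ Rina: 10:45-12:30, 14:45-17:00.
Bashir ∩ Rina ∩ Emeka: 10:45-12:30, 14:45-17:00.
Bashir ∩ Rina ∩ Emeka ∩ Freya: 10:45-12:30, 14:45-17:00.
Bashir ∩ Rina ∩ Emeka ∩ Freya ∩ Ines: 10:45-12:30, 14:45-17:00.
The longest is 14:45-17:00 at 135 minutes.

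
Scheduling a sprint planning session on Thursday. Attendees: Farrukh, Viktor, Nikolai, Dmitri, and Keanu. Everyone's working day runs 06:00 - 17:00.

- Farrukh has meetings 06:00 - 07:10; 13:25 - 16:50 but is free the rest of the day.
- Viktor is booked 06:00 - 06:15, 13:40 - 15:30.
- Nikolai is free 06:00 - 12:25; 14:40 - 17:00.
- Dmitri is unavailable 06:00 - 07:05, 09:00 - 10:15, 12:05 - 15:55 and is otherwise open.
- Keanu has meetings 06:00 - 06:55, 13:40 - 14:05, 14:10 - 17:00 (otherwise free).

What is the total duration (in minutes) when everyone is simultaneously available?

Farrukh free: 07:10-13:25, 16:50-17:00 (invert busy blocks within the working day).
Viktor free: 06:15-13:40, 15:30-17:00 (invert busy blocks within the working day).
Nikolai free: 06:00-12:25, 14:40-17:00.
Dmitri free: 07:05-09:00, 10:15-12:05, 15:55-17:00 (invert busy blocks within the working day).
Keanu free: 06:55-13:40, 14:05-14:10 (invert busy blocks within the working day).
Farrukh ∩ Viktor: 07:10-13:25, 16:50-17:00.
Farrukh ∩ Viktor ∩ Nikolai: 07:10-12:25, 16:50-17:00.
Farrukh ∩ Viktor ∩ Nikolai ∩ Dmitri: 07:10-09:00, 10:15-12:05, 16:50-17:00.
Farrukh ∩ Viktor ∩ Nikolai ∩ Dmitri ∩ Keanu: 07:10-09:00, 10:15-12:05.
So the common availability across everyone is 07:10-09:00, 10:15-12:05.
Summing the common windows: 110 + 110 = 220 minutes.

220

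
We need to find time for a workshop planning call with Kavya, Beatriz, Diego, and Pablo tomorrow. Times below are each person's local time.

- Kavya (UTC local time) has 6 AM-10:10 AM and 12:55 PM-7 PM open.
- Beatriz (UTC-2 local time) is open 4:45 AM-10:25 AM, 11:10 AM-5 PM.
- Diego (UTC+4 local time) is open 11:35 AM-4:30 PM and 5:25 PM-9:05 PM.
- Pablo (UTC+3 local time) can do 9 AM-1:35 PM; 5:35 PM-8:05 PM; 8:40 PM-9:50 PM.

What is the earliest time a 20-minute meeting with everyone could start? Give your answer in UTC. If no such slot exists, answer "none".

Kavya in UTC: 06:00-10:10, 12:55-19:00.
Beatriz in UTC: 06:45-12:25, 13:10-19:00 (add 2h to convert from UTC-2).
Diego in UTC: 07:35-12:30, 13:25-17:05 (subtract 4h to convert from UTC+4).
Pablo in UTC: 06:00-10:35, 14:35-17:05, 17:40-18:50 (subtract 3h to convert from UTC+3).
Kavya ∩ Beatriz: 06:45-10:10, 13:10-19:00.
Kavya ∩ Beatriz ∩ Diego: 07:35-10:10, 13:25-17:05.
Kavya ∩ Beatriz ∩ Diego ∩ Pablo: 07:35-10:10, 14:35-17:05.
The first common window of at least 20 minutes is 07:35-10:10, so the earliest start is 07:35.

07:35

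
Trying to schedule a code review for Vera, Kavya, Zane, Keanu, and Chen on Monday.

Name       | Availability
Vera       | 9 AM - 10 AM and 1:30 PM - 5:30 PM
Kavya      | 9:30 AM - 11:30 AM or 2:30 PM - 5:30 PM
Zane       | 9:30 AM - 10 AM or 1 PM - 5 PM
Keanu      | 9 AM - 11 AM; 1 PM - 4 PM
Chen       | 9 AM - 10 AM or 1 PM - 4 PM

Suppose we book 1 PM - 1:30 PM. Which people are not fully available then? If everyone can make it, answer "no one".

Kavya, Vera

Vera: not fully free for 13:00-13:30. Kavya: not fully free for 13:00-13:30. Zane: free for 13:00-13:30. Keanu: free for 13:00-13:30. Chen: free for 13:00-13:30.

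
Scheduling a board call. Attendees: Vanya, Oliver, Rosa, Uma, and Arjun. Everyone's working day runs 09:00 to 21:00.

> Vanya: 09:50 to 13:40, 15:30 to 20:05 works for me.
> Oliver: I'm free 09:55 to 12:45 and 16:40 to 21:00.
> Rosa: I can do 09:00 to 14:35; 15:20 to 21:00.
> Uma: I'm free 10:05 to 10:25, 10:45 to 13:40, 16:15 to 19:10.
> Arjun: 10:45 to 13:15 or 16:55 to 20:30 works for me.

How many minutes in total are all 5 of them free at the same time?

255

Vanya ∩ Oliver: 09:55-12:45, 16:40-20:05.
Vanya ∩ Oliver ∩ Rosa: 09:55-12:45, 16:40-20:05.
Vanya ∩ Oliver ∩ Rosa ∩ Uma: 10:05-10:25, 10:45-12:45, 16:40-19:10.
Vanya ∩ Oliver ∩ Rosa ∩ Uma ∩ Arjun: 10:45-12:45, 16:55-19:10.
So the common availability across everyone is 10:45-12:45, 16:55-19:10.
Summing the common windows: 120 + 135 = 255 minutes.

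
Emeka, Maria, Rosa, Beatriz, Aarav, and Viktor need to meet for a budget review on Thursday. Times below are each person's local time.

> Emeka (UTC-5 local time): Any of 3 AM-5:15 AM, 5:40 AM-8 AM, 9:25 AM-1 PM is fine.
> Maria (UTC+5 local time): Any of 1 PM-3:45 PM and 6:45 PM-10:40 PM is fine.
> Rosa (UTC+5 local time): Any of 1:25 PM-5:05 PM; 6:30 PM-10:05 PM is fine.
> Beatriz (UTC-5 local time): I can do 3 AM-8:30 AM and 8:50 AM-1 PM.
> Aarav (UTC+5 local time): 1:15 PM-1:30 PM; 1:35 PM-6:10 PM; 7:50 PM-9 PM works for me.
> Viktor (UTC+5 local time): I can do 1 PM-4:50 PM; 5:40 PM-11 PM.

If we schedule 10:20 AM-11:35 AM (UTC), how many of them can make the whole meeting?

Emeka in UTC: 08:00-10:15, 10:40-13:00, 14:25-18:00 (add 5h to convert from UTC-5).
Maria in UTC: 08:00-10:45, 13:45-17:40 (subtract 5h to convert from UTC+5).
Rosa in UTC: 08:25-12:05, 13:30-17:05 (subtract 5h to convert from UTC+5).
Beatriz in UTC: 08:00-13:30, 13:50-18:00 (add 5h to convert from UTC-5).
Aarav in UTC: 08:15-08:30, 08:35-13:10, 14:50-16:00 (subtract 5h to convert from UTC+5).
Viktor in UTC: 08:00-11:50, 12:40-18:00 (subtract 5h to convert from UTC+5).
Rosa, Beatriz, Aarav, and Viktor can make the full 10:20-11:35 slot — that's 4.

4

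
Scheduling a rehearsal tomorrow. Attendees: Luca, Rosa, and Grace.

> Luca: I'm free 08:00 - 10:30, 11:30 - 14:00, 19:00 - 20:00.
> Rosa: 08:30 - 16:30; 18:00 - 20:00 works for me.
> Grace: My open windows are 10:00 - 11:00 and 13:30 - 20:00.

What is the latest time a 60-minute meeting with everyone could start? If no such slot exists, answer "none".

19:00

Luca ∩ Rosa: 08:30-10:30, 11:30-14:00, 19:00-20:00.
Luca ∩ Rosa ∩ Grace: 10:00-10:30, 13:30-14:00, 19:00-20:00.
So the common availability across everyone is 10:00-10:30, 13:30-14:00, 19:00-20:00.
The last common window of at least 60 minutes is 19:00-20:00; a 60-minute meeting can start as late as 19:00 and still end by 20:00.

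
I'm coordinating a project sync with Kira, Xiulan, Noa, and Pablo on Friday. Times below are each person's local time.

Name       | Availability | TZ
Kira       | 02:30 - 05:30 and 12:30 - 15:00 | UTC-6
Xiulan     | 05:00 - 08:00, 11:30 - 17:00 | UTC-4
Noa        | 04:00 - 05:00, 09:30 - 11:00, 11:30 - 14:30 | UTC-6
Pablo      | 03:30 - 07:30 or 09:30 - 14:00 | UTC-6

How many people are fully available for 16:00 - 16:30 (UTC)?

Kira in UTC: 08:30-11:30, 18:30-21:00 (add 6h to convert from UTC-6).
Xiulan in UTC: 09:00-12:00, 15:30-21:00 (add 4h to convert from UTC-4).
Noa in UTC: 10:00-11:00, 15:30-17:00, 17:30-20:30 (add 6h to convert from UTC-6).
Pablo in UTC: 09:30-13:30, 15:30-20:00 (add 6h to convert from UTC-6).
Xiulan, Noa, and Pablo can make the full 16:00-16:30 slot — that's 3.

3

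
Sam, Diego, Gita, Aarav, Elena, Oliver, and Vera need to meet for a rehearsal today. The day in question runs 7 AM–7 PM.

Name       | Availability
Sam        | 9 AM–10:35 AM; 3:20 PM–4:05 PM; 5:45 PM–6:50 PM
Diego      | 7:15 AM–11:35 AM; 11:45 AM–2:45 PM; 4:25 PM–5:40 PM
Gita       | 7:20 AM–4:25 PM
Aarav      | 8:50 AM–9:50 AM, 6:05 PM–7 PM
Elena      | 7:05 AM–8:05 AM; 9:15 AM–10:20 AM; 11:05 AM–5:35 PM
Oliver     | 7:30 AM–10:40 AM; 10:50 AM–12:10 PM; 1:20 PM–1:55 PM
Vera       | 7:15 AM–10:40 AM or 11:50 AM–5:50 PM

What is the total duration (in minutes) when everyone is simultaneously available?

Sam ∩ Diego: 09:00-10:35.
Sam ∩ Diego ∩ Gita: 09:00-10:35.
Sam ∩ Diego ∩ Gita ∩ Aarav: 09:00-09:50.
Sam ∩ Diego ∩ Gita ∩ Aarav ∩ Elena: 09:15-09:50.
Sam ∩ Diego ∩ Gita ∩ Aarav ∩ Elena ∩ Oliver: 09:15-09:50.
Sam ∩ Diego ∩ Gita ∩ Aarav ∩ Elena ∩ Oliver ∩ Vera: 09:15-09:50.
Those are the intersection windows.
That's a single block of 35 minutes.

35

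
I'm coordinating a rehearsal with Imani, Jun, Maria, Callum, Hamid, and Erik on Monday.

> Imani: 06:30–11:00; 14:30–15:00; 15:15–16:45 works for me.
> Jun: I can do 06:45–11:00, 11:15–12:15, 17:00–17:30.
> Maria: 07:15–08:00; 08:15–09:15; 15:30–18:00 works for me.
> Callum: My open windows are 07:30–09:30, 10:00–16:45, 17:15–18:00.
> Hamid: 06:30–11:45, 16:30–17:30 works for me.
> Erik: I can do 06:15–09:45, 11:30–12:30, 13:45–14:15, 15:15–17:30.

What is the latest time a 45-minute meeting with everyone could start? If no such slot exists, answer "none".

08:30

Imani ∩ Jun: 06:45-11:00.
Imani ∩ Jun ∩ Maria: 07:15-08:00, 08:15-09:15.
Imani ∩ Jun ∩ Maria ∩ Callum: 07:30-08:00, 08:15-09:15.
Imani ∩ Jun ∩ Maria ∩ Callum ∩ Hamid: 07:30-08:00, 08:15-09:15.
Imani ∩ Jun ∩ Maria ∩ Callum ∩ Hamid ∩ Erik: 07:30-08:00, 08:15-09:15.
The last common window of at least 45 minutes is 08:15-09:15; a 45-minute meeting can start as late as 08:30 and still end by 09:15.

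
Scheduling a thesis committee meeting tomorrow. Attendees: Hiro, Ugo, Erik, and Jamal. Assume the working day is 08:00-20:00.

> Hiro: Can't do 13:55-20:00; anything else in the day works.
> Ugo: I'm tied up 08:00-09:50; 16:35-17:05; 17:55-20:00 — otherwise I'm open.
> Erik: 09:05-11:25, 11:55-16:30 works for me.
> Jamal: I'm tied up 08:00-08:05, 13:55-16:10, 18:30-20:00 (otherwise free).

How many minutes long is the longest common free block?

Hiro free: 08:00-13:55 (invert busy blocks within the working day).
Ugo free: 09:50-16:35, 17:05-17:55 (invert busy blocks within the working day).
Erik free: 09:05-11:25, 11:55-16:30.
Jamal free: 08:05-13:55, 16:10-18:30 (invert busy blocks within the working day).
Hiro ∩ Ugo: 09:50-13:55.
Hiro ∩ Ugo ∩ Erik: 09:50-11:25, 11:55-13:55.
Hiro ∩ Ugo ∩ Erik ∩ Jamal: 09:50-11:25, 11:55-13:55.
So the common availability across everyone is 09:50-11:25, 11:55-13:55.
The longest is 11:55-13:55 at 120 minutes.

120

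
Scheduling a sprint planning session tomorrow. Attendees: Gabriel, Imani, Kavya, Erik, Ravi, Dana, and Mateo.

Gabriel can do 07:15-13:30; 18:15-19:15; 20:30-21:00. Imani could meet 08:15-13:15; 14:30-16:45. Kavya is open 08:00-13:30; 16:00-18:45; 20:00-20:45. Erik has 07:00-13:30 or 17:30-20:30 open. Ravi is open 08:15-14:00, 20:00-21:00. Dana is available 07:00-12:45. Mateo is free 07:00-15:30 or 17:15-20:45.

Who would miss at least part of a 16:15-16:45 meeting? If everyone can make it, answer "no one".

Dana, Erik, Gabriel, Mateo, Ravi

Gabriel: not fully free for 16:15-16:45. Imani: free for 16:15-16:45. Kavya: free for 16:15-16:45. Erik: not fully free for 16:15-16:45. Ravi: not fully free for 16:15-16:45. Dana: not fully free for 16:15-16:45. Mateo: not fully free for 16:15-16:45.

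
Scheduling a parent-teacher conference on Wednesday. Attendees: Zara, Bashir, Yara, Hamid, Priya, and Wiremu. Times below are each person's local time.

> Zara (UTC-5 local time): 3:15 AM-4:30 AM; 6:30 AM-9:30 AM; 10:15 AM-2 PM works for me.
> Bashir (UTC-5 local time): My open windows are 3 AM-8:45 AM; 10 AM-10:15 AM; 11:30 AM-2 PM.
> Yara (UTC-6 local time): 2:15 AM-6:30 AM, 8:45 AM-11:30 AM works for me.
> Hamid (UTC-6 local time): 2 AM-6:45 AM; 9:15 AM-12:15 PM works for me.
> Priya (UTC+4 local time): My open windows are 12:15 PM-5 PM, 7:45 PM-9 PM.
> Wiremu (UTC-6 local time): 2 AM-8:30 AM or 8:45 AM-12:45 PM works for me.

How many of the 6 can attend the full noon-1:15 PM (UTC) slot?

3

Zara in UTC: 08:15-09:30, 11:30-14:30, 15:15-19:00 (add 5h to convert from UTC-5).
Bashir in UTC: 08:00-13:45, 15:00-15:15, 16:30-19:00 (add 5h to convert from UTC-5).
Yara in UTC: 08:15-12:30, 14:45-17:30 (add 6h to convert from UTC-6).
Hamid in UTC: 08:00-12:45, 15:15-18:15 (add 6h to convert from UTC-6).
Priya in UTC: 08:15-13:00, 15:45-17:00 (subtract 4h to convert from UTC+4).
Wiremu in UTC: 08:00-14:30, 14:45-18:45 (add 6h to convert from UTC-6).
Zara, Bashir, and Wiremu can make the full 12:00-13:15 slot — that's 3.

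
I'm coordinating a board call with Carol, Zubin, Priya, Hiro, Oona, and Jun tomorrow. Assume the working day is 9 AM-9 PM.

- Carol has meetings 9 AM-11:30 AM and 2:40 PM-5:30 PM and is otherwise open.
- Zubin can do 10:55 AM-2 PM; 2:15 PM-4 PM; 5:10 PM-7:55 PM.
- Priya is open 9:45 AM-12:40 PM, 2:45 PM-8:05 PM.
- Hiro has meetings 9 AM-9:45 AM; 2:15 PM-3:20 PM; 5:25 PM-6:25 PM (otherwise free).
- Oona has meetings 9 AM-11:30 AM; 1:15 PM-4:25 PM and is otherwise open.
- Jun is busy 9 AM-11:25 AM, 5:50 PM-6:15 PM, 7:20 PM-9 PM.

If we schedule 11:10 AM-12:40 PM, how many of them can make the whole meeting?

Carol free: 11:30-14:40, 17:30-21:00 (invert busy blocks within the working day).
Zubin free: 10:55-14:00, 14:15-16:00, 17:10-19:55.
Priya free: 09:45-12:40, 14:45-20:05.
Hiro free: 09:45-14:15, 15:20-17:25, 18:25-21:00 (invert busy blocks within the working day).
Oona free: 11:30-13:15, 16:25-21:00 (invert busy blocks within the working day).
Jun free: 11:25-17:50, 18:15-19:20 (invert busy blocks within the working day).
Zubin, Priya, and Hiro can make the full 11:10-12:40 slot — that's 3.

3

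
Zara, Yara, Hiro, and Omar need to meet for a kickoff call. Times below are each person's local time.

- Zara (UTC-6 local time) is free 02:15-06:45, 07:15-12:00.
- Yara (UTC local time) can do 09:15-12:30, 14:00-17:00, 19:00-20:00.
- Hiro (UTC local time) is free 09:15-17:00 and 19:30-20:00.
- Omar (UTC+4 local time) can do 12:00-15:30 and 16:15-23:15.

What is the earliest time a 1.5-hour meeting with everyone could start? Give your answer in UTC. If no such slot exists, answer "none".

Zara in UTC: 08:15-12:45, 13:15-18:00 (add 6h to convert from UTC-6).
Yara in UTC: 09:15-12:30, 14:00-17:00, 19:00-20:00.
Hiro in UTC: 09:15-17:00, 19:30-20:00.
Omar in UTC: 08:00-11:30, 12:15-19:15 (subtract 4h to convert from UTC+4).
Zara ∩ Yara: 09:15-12:30, 14:00-17:00.
Zara ∩ Yara ∩ Hiro: 09:15-12:30, 14:00-17:00.
Zara ∩ Yara ∩ Hiro ∩ Omar: 09:15-11:30, 12:15-12:30, 14:00-17:00.
The first common window of at least 90 minutes is 09:15-11:30, so the earliest start is 09:15.

09:15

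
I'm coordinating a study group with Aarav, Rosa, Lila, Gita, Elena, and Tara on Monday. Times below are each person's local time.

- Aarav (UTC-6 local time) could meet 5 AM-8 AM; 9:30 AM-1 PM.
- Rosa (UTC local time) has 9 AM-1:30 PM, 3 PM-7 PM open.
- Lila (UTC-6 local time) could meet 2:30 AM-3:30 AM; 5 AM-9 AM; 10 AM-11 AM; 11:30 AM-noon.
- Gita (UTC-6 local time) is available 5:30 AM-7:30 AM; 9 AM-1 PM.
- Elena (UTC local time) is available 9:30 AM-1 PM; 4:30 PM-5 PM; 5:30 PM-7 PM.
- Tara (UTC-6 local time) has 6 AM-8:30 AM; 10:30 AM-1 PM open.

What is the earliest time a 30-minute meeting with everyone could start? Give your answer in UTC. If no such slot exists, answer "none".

12:00

Aarav in UTC: 11:00-14:00, 15:30-19:00 (add 6h to convert from UTC-6).
Rosa in UTC: 09:00-13:30, 15:00-19:00.
Lila in UTC: 08:30-09:30, 11:00-15:00, 16:00-17:00, 17:30-18:00 (add 6h to convert from UTC-6).
Gita in UTC: 11:30-13:30, 15:00-19:00 (add 6h to convert from UTC-6).
Elena in UTC: 09:30-13:00, 16:30-17:00, 17:30-19:00.
Tara in UTC: 12:00-14:30, 16:30-19:00 (add 6h to convert from UTC-6).
Aarav ∩ Rosa: 11:00-13:30, 15:30-19:00.
Aarav ∩ Rosa ∩ Lila: 11:00-13:30, 16:00-17:00, 17:30-18:00.
Aarav ∩ Rosa ∩ Lila ∩ Gita: 11:30-13:30, 16:00-17:00, 17:30-18:00.
Aarav ∩ Rosa ∩ Lila ∩ Gita ∩ Elena: 11:30-13:00, 16:30-17:00, 17:30-18:00.
Aarav ∩ Rosa ∩ Lila ∩ Gita ∩ Elena ∩ Tara: 12:00-13:00, 16:30-17:00, 17:30-18:00.
The first common window of at least 30 minutes is 12:00-13:00, so the earliest start is 12:00.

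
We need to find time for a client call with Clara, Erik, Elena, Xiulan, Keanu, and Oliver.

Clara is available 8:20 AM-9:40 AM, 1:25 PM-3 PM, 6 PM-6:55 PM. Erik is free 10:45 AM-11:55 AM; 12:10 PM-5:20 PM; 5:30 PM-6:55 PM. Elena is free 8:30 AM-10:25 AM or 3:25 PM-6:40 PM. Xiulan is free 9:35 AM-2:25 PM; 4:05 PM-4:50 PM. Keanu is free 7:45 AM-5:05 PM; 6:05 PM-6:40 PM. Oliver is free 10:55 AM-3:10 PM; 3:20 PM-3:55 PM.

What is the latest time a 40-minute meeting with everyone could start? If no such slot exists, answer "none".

Clara ∩ Erik: 13:25-15:00, 18:00-18:55.
Clara ∩ Erik ∩ Elena: 18:00-18:40.
Clara ∩ Erik ∩ Elena ∩ Xiulan: ∅.
Clara ∩ Erik ∩ Elena ∩ Xiulan ∩ Keanu: ∅.
Clara ∩ Erik ∩ Elena ∩ Xiulan ∩ Keanu ∩ Oliver: ∅.
There is no time when everyone is free.
No common window is at least 40 minutes long.

none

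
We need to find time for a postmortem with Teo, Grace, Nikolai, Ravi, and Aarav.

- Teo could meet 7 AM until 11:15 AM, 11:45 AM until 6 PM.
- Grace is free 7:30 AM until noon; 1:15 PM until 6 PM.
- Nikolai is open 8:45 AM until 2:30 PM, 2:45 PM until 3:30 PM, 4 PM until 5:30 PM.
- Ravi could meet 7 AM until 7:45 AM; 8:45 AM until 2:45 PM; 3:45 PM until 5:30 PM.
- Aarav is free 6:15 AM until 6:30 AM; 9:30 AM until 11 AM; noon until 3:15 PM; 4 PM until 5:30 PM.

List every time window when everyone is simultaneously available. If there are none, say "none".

09:30-11:00, 13:15-14:30, 16:00-17:30

Teo ∩ Grace: 07:30-11:15, 11:45-12:00, 13:15-18:00.
Teo ∩ Grace ∩ Nikolai: 08:45-11:15, 11:45-12:00, 13:15-14:30, 14:45-15:30, 16:00-17:30.
Teo ∩ Grace ∩ Nikolai ∩ Ravi: 08:45-11:15, 11:45-12:00, 13:15-14:30, 16:00-17:30.
Teo ∩ Grace ∩ Nikolai ∩ Ravi ∩ Aarav: 09:30-11:00, 13:15-14:30, 16:00-17:30.
So the common availability across everyone is 09:30-11:00, 13:15-14:30, 16:00-17:30.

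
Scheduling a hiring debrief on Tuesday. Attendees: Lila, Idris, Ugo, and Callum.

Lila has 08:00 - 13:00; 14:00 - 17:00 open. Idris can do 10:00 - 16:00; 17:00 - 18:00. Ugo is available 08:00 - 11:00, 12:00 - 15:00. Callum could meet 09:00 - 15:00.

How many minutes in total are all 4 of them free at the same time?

Lila ∩ Idris: 10:00-13:00, 14:00-16:00.
Lila ∩ Idris ∩ Ugo: 10:00-11:00, 12:00-13:00, 14:00-15:00.
Lila ∩ Idris ∩ Ugo ∩ Callum: 10:00-11:00, 12:00-13:00, 14:00-15:00.
Those are the intersection windows.
Summing the common windows: 60 + 60 + 60 = 180 minutes.

180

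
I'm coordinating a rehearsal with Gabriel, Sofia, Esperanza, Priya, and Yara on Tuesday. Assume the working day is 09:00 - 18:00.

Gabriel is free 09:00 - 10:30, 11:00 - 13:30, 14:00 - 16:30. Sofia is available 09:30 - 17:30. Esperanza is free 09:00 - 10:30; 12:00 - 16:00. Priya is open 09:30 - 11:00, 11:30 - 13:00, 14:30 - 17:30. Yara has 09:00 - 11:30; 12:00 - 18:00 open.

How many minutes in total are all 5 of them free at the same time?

Gabriel ∩ Sofia: 09:30-10:30, 11:00-13:30, 14:00-16:30.
Gabriel ∩ Sofia ∩ Esperanza: 09:30-10:30, 12:00-13:30, 14:00-16:00.
Gabriel ∩ Sofia ∩ Esperanza ∩ Priya: 09:30-10:30, 12:00-13:00, 14:30-16:00.
Gabriel ∩ Sofia ∩ Esperanza ∩ Priya ∩ Yara: 09:30-10:30, 12:00-13:00, 14:30-16:00.
Summing the common windows: 60 + 60 + 90 = 210 minutes.

210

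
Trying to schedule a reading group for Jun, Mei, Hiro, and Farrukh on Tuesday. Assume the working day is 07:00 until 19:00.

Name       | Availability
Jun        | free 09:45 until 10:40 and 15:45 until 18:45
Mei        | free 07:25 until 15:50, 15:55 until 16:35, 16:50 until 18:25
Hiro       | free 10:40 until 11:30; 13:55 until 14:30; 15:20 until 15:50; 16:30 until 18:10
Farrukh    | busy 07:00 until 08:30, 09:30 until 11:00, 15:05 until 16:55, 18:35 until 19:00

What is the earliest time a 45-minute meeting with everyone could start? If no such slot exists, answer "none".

16:55

Jun free: 09:45-10:40, 15:45-18:45.
Mei free: 07:25-15:50, 15:55-16:35, 16:50-18:25.
Hiro free: 10:40-11:30, 13:55-14:30, 15:20-15:50, 16:30-18:10.
Farrukh free: 08:30-09:30, 11:00-15:05, 16:55-18:35 (invert busy blocks within the working day).
Jun ∩ Mei: 09:45-10:40, 15:45-15:50, 15:55-16:35, 16:50-18:25.
Jun ∩ Mei ∩ Hiro: 15:45-15:50, 16:30-16:35, 16:50-18:10.
Jun ∩ Mei ∩ Hiro ∩ Farrukh: 16:55-18:10.
The first common window of at least 45 minutes is 16:55-18:10, so the earliest start is 16:55.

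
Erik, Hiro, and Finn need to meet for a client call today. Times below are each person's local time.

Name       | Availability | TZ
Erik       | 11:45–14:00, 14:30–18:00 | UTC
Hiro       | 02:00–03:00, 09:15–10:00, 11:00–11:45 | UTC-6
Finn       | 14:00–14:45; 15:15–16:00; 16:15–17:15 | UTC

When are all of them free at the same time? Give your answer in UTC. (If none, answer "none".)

15:15-16:00, 17:00-17:15

Erik in UTC: 11:45-14:00, 14:30-18:00.
Hiro in UTC: 08:00-09:00, 15:15-16:00, 17:00-17:45 (add 6h to convert from UTC-6).
Finn in UTC: 14:00-14:45, 15:15-16:00, 16:15-17:15.
Erik ∩ Hiro: 15:15-16:00, 17:00-17:45.
Erik ∩ Hiro ∩ Finn: 15:15-16:00, 17:00-17:15.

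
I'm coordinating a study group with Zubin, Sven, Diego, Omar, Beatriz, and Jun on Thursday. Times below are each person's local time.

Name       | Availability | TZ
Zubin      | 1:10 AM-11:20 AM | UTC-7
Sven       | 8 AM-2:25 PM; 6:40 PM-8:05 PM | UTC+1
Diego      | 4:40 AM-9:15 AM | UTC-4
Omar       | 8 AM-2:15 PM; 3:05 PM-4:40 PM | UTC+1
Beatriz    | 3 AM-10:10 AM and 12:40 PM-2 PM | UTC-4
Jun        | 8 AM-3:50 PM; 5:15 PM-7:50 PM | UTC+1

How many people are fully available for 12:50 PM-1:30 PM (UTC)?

3

Zubin in UTC: 08:10-18:20 (add 7h to convert from UTC-7).
Sven in UTC: 07:00-13:25, 17:40-19:05 (subtract 1h to convert from UTC+1).
Diego in UTC: 08:40-13:15 (add 4h to convert from UTC-4).
Omar in UTC: 07:00-13:15, 14:05-15:40 (subtract 1h to convert from UTC+1).
Beatriz in UTC: 07:00-14:10, 16:40-18:00 (add 4h to convert from UTC-4).
Jun in UTC: 07:00-14:50, 16:15-18:50 (subtract 1h to convert from UTC+1).
Zubin, Beatriz, and Jun can make the full 12:50-13:30 slot — that's 3.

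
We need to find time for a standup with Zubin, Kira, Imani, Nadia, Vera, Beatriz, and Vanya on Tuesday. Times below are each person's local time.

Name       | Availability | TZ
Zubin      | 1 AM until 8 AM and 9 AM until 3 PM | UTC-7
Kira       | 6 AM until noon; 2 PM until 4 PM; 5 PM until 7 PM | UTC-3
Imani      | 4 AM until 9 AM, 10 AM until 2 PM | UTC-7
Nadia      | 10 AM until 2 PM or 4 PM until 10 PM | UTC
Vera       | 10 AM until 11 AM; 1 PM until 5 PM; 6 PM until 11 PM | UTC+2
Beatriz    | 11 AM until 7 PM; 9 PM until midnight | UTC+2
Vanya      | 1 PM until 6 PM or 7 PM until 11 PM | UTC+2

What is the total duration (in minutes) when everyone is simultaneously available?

Zubin in UTC: 08:00-15:00, 16:00-22:00 (add 7h to convert from UTC-7).
Kira in UTC: 09:00-15:00, 17:00-19:00, 20:00-22:00 (add 3h to convert from UTC-3).
Imani in UTC: 11:00-16:00, 17:00-21:00 (add 7h to convert from UTC-7).
Nadia in UTC: 10:00-14:00, 16:00-22:00.
Vera in UTC: 08:00-09:00, 11:00-15:00, 16:00-21:00 (subtract 2h to convert from UTC+2).
Beatriz in UTC: 09:00-17:00, 19:00-22:00 (subtract 2h to convert from UTC+2).
Vanya in UTC: 11:00-16:00, 17:00-21:00 (subtract 2h to convert from UTC+2).
Zubin ∩ Kira: 09:00-15:00, 17:00-19:00, 20:00-22:00.
Zubin ∩ Kira ∩ Imani: 11:00-15:00, 17:00-19:00, 20:00-21:00.
Zubin ∩ Kira ∩ Imani ∩ Nadia: 11:00-14:00, 17:00-19:00, 20:00-21:00.
Zubin ∩ Kira ∩ Imani ∩ Nadia ∩ Vera: 11:00-14:00, 17:00-19:00, 20:00-21:00.
Zubin ∩ Kira ∩ Imani ∩ Nadia ∩ Vera ∩ Beatriz: 11:00-14:00, 20:00-21:00.
Zubin ∩ Kira ∩ Imani ∩ Nadia ∩ Vera ∩ Beatriz ∩ Vanya: 11:00-14:00, 20:00-21:00.
Those are the intersection windows.
Summing the common windows: 180 + 60 = 240 minutes.

240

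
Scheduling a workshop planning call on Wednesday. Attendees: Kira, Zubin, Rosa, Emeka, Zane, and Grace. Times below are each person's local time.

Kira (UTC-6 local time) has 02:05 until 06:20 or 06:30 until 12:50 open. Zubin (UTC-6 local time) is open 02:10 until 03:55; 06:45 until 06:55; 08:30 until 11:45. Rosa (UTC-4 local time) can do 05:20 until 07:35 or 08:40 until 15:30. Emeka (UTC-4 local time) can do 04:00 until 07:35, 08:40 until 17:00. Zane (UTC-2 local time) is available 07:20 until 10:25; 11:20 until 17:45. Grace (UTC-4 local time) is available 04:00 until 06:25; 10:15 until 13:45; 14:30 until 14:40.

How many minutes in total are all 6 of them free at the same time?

230

Kira in UTC: 08:05-12:20, 12:30-18:50 (add 6h to convert from UTC-6).
Zubin in UTC: 08:10-09:55, 12:45-12:55, 14:30-17:45 (add 6h to convert from UTC-6).
Rosa in UTC: 09:20-11:35, 12:40-19:30 (add 4h to convert from UTC-4).
Emeka in UTC: 08:00-11:35, 12:40-21:00 (add 4h to convert from UTC-4).
Zane in UTC: 09:20-12:25, 13:20-19:45 (add 2h to convert from UTC-2).
Grace in UTC: 08:00-10:25, 14:15-17:45, 18:30-18:40 (add 4h to convert from UTC-4).
Kira ∩ Zubin: 08:10-09:55, 12:45-12:55, 14:30-17:45.
Kira ∩ Zubin ∩ Rosa: 09:20-09:55, 12:45-12:55, 14:30-17:45.
Kira ∩ Zubin ∩ Rosa ∩ Emeka: 09:20-09:55, 12:45-12:55, 14:30-17:45.
Kira ∩ Zubin ∩ Rosa ∩ Emeka ∩ Zane: 09:20-09:55, 14:30-17:45.
Kira ∩ Zubin ∩ Rosa ∩ Emeka ∩ Zane ∩ Grace: 09:20-09:55, 14:30-17:45.
Those are the intersection windows.
Summing the common windows: 35 + 195 = 230 minutes.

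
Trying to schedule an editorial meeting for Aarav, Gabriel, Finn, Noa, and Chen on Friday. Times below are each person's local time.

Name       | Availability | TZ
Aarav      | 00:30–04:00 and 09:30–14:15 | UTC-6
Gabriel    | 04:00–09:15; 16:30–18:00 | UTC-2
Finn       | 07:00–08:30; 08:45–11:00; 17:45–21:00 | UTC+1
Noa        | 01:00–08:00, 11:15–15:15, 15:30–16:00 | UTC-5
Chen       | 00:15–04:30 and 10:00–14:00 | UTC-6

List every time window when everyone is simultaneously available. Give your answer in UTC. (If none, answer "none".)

06:30-07:30, 07:45-10:00, 18:30-20:00

Aarav in UTC: 06:30-10:00, 15:30-20:15 (add 6h to convert from UTC-6).
Gabriel in UTC: 06:00-11:15, 18:30-20:00 (add 2h to convert from UTC-2).
Finn in UTC: 06:00-07:30, 07:45-10:00, 16:45-20:00 (subtract 1h to convert from UTC+1).
Noa in UTC: 06:00-13:00, 16:15-20:15, 20:30-21:00 (add 5h to convert from UTC-5).
Chen in UTC: 06:15-10:30, 16:00-20:00 (add 6h to convert from UTC-6).
Aarav ∩ Gabriel: 06:30-10:00, 18:30-20:00.
Aarav ∩ Gabriel ∩ Finn: 06:30-07:30, 07:45-10:00, 18:30-20:00.
Aarav ∩ Gabriel ∩ Finn ∩ Noa: 06:30-07:30, 07:45-10:00, 18:30-20:00.
Aarav ∩ Gabriel ∩ Finn ∩ Noa ∩ Chen: 06:30-07:30, 07:45-10:00, 18:30-20:00.
Those are the intersection windows.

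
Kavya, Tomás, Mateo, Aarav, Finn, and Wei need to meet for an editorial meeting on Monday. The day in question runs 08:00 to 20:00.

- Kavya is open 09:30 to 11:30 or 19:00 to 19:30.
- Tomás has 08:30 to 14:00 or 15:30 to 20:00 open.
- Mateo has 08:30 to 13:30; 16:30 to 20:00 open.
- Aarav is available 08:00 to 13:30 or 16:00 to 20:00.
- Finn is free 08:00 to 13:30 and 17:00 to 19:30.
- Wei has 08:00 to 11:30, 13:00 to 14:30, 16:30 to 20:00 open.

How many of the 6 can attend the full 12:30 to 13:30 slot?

4

Tomás, Mateo, Aarav, and Finn can make the full 12:30-13:30 slot — that's 4.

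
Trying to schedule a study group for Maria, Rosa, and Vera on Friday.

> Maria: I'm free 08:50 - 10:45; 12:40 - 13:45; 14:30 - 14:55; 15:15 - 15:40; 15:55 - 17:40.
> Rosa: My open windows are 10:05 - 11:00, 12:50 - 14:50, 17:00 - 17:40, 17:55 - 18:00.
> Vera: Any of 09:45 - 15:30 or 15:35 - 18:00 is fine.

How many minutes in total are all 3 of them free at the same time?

155

Maria ∩ Rosa: 10:05-10:45, 12:50-13:45, 14:30-14:50, 17:00-17:40.
Maria ∩ Rosa ∩ Vera: 10:05-10:45, 12:50-13:45, 14:30-14:50, 17:00-17:40.
So the common availability across everyone is 10:05-10:45, 12:50-13:45, 14:30-14:50, 17:00-17:40.
Summing the common windows: 40 + 55 + 20 + 40 = 155 minutes.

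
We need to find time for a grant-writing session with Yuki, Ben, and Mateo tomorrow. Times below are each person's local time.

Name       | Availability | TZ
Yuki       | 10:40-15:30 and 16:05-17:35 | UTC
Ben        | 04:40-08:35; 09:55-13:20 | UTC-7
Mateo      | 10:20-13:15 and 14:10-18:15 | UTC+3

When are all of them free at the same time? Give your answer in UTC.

11:40-15:15

Yuki in UTC: 10:40-15:30, 16:05-17:35.
Ben in UTC: 11:40-15:35, 16:55-20:20 (add 7h to convert from UTC-7).
Mateo in UTC: 07:20-10:15, 11:10-15:15 (subtract 3h to convert from UTC+3).
Yuki ∩ Ben: 11:40-15:30, 16:55-17:35.
Yuki ∩ Ben ∩ Mateo: 11:40-15:15.
Those are the intersection windows.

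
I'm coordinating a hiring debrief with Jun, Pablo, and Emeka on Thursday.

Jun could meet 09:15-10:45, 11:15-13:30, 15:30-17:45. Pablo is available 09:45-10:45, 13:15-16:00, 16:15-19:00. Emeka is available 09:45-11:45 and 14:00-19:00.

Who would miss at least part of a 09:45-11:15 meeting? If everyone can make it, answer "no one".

Jun: not fully free for 09:45-11:15. Pablo: not fully free for 09:45-11:15. Emeka: free for 09:45-11:15.

Jun, Pablo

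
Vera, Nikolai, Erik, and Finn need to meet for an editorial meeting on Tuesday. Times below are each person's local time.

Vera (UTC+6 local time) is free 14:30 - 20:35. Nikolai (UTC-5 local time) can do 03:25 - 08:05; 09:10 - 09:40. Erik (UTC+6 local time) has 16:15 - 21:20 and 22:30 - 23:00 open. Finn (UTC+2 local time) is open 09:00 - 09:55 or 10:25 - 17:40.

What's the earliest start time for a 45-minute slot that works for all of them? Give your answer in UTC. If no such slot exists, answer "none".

Vera in UTC: 08:30-14:35 (subtract 6h to convert from UTC+6).
Nikolai in UTC: 08:25-13:05, 14:10-14:40 (add 5h to convert from UTC-5).
Erik in UTC: 10:15-15:20, 16:30-17:00 (subtract 6h to convert from UTC+6).
Finn in UTC: 07:00-07:55, 08:25-15:40 (subtract 2h to convert from UTC+2).
Vera ∩ Nikolai: 08:30-13:05, 14:10-14:35.
Vera ∩ Nikolai ∩ Erik: 10:15-13:05, 14:10-14:35.
Vera ∩ Nikolai ∩ Erik ∩ Finn: 10:15-13:05, 14:10-14:35.
The first common window of at least 45 minutes is 10:15-13:05, so the earliest start is 10:15.

10:15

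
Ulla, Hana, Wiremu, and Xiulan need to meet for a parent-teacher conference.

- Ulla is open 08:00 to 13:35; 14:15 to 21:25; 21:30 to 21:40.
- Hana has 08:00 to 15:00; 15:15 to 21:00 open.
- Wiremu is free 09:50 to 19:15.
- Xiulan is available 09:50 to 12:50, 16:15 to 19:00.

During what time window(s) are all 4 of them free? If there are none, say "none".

Ulla ∩ Hana: 08:00-13:35, 14:15-15:00, 15:15-21:00.
Ulla ∩ Hana ∩ Wiremu: 09:50-13:35, 14:15-15:00, 15:15-19:15.
Ulla ∩ Hana ∩ Wiremu ∩ Xiulan: 09:50-12:50, 16:15-19:00.

09:50-12:50, 16:15-19:00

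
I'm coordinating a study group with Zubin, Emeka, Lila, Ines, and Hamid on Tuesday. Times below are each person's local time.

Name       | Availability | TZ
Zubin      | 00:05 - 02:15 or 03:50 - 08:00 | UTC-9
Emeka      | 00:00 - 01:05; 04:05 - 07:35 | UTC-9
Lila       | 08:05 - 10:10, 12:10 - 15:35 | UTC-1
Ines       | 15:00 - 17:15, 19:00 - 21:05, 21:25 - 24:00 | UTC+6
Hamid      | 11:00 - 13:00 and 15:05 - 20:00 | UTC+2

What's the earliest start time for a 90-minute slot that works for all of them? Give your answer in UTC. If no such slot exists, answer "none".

Zubin in UTC: 09:05-11:15, 12:50-17:00 (add 9h to convert from UTC-9).
Emeka in UTC: 09:00-10:05, 13:05-16:35 (add 9h to convert from UTC-9).
Lila in UTC: 09:05-11:10, 13:10-16:35 (add 1h to convert from UTC-1).
Ines in UTC: 09:00-11:15, 13:00-15:05, 15:25-18:00 (subtract 6h to convert from UTC+6).
Hamid in UTC: 09:00-11:00, 13:05-18:00 (subtract 2h to convert from UTC+2).
Zubin ∩ Emeka: 09:05-10:05, 13:05-16:35.
Zubin ∩ Emeka ∩ Lila: 09:05-10:05, 13:10-16:35.
Zubin ∩ Emeka ∩ Lila ∩ Ines: 09:05-10:05, 13:10-15:05, 15:25-16:35.
Zubin ∩ Emeka ∩ Lila ∩ Ines ∩ Hamid: 09:05-10:05, 13:10-15:05, 15:25-16:35.
The first common window of at least 90 minutes is 13:10-15:05, so the earliest start is 13:10.

13:10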